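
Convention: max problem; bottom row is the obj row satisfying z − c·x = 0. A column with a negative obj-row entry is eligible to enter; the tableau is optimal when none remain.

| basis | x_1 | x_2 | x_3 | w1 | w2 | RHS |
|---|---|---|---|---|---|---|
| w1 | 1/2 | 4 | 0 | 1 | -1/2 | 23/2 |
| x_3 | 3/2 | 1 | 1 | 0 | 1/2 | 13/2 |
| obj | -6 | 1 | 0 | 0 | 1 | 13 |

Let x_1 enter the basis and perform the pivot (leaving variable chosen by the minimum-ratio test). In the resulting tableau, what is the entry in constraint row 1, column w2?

-2/3

Ratio test on column x_1 — row 1: (23/2)/(1/2) = 23; row 2: (13/2)/(3/2) = 13/3. Minimum is 13/3 at row 2 (x_3 leaves); pivot element 3/2.
Divide row 2 by 3/2; eliminate column x_1 from the other rows.
Row 1 update in column w2: -1/2 − (1/2)·(1/3) = -2/3.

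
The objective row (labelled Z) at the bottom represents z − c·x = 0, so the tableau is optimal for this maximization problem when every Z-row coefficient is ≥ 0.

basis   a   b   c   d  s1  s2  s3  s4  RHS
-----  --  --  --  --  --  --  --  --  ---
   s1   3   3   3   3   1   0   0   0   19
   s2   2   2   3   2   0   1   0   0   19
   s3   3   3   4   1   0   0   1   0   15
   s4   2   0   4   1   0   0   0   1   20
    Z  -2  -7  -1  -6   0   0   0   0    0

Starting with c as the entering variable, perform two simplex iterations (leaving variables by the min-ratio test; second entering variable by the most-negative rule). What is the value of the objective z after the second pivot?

35

Ratio test on column c — row 1: 19/3 = 19/3; row 2: 19/3 = 19/3; row 3: 15/4 = 15/4; row 4: 20/4 = 5. Minimum is 15/4 at row 3 (s3 leaves); pivot element 4.
Pivot on row 3; the Z-row RHS becomes 0 − (-1)·(15/4) = 15/4.
Next entering variable (most negative Z-row entry -25/4): b.
Ratio test on column b — row 1: (31/4)/(3/4) = 31/3; row 2: entry -1/4 ≤ 0; row 3: (15/4)/(3/4) = 5; row 4: entry -3 ≤ 0. Minimum is 5 at row 3 (c leaves); pivot element 3/4.
After the second pivot the Z-row RHS is 15/4 − (-25/4)·5 = 35.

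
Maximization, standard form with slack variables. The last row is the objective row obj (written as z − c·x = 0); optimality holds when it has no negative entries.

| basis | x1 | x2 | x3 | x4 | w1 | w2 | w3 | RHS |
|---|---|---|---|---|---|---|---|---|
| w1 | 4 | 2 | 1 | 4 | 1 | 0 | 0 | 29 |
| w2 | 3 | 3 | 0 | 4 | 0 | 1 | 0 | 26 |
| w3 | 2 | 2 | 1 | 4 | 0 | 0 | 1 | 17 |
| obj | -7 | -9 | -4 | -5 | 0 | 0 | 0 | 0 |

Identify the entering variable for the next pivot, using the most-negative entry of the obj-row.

Negative obj-row entries: x1: -7, x2: -9, x3: -4, x4: -5.
The most negative is -9 in column x2, so x2 enters.

x2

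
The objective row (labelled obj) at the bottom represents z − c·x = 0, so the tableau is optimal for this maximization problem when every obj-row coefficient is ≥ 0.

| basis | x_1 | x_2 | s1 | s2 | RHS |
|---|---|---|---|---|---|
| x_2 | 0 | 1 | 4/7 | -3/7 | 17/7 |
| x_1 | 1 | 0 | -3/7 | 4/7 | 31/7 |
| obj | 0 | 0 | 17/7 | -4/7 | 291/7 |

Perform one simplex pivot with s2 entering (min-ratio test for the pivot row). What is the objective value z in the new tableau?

Ratio test on column s2 — row 1: entry -3/7 ≤ 0; row 2: (31/7)/(4/7) = 31/4. Minimum is 31/4 at row 2 (x_1 leaves); pivot element 4/7.
Pivot on row 2; the obj-row RHS becomes 291/7 − (-4/7)·(31/4) = 46.

46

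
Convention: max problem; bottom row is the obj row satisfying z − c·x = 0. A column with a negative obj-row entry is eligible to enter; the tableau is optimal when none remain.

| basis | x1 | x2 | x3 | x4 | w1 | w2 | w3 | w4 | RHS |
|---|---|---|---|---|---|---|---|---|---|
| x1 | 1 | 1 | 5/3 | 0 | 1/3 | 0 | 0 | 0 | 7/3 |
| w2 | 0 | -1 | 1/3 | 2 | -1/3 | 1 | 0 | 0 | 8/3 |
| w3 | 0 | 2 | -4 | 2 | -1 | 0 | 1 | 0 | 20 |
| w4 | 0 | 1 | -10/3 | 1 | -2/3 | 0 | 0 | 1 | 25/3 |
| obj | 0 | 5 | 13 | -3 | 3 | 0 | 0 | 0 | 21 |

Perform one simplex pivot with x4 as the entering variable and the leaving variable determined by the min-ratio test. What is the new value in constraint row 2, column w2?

Ratio test on column x4 — row 1: entry 0 ≤ 0; row 2: (8/3)/2 = 4/3; row 3: 20/2 = 10; row 4: (25/3)/1 = 25/3. Minimum is 4/3 at row 2 (w2 leaves); pivot element 2.
Divide row 2 by 2; eliminate column x4 from the other rows.
In the new row 2, the w2 entry is the old entry divided by the pivot: 1/2 = 1/2.

1/2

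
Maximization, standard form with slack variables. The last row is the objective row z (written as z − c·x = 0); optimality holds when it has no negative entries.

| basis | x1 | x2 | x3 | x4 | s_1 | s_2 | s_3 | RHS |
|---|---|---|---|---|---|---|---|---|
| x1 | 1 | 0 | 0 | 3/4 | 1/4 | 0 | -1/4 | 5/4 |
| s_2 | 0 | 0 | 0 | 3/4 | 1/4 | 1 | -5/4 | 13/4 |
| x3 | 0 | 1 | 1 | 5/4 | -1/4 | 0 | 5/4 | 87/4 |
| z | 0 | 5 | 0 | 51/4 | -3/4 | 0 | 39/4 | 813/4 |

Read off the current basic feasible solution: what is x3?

87/4

x3 is basic (row 3); its value is the RHS of that row, 87/4.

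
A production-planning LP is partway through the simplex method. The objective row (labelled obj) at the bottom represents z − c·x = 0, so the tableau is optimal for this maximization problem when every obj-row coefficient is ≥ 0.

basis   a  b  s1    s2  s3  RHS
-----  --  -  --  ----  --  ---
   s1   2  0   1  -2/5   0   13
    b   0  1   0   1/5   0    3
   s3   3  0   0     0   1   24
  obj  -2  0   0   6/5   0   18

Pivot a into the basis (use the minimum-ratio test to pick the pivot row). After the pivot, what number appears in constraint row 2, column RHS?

Ratio test on column a — row 1: 13/2 = 13/2; row 2: entry 0 ≤ 0; row 3: 24/3 = 8. Minimum is 13/2 at row 1 (s1 leaves); pivot element 2.
Divide row 1 by 2; eliminate column a from the other rows.
Row 2 update in column RHS: 3 − 0·(13/2) = 3.

3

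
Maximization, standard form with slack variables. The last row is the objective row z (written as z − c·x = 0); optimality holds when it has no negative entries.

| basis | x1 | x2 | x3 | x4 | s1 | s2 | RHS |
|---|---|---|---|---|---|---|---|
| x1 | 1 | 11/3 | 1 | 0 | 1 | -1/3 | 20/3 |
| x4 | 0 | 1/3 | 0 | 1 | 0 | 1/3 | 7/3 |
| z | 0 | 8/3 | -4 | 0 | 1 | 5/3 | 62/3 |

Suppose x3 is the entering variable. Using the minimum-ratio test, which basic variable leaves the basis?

x1

Column x3 entries and ratios — x1: (20/3)/1 = 20/3; x4: 0 ≤ 0, skip.
Smallest ratio is 20/3 in the row of x1, so x1 leaves.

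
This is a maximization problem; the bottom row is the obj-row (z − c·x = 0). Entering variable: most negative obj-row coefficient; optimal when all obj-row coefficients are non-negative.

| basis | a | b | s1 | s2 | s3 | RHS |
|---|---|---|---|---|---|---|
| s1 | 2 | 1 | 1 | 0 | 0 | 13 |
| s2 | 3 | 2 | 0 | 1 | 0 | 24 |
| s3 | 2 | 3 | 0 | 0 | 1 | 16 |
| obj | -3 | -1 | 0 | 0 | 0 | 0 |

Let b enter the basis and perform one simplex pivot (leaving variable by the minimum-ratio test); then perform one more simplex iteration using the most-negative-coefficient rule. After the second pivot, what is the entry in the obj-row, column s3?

-1/4

Ratio test on column b — row 1: 13/1 = 13; row 2: 24/2 = 12; row 3: 16/3 = 16/3. Minimum is 16/3 at row 3 (s3 leaves); pivot element 3.
Divide row 3 by 3; eliminate column b from the other rows.
Second iteration: most negative obj-row entry is -7/3 in column a, so a enters.
Ratio test on column a — row 1: (23/3)/(4/3) = 23/4; row 2: (40/3)/(5/3) = 8; row 3: (16/3)/(2/3) = 8. Minimum is 23/4 at row 1 (s1 leaves); pivot element 4/3.
Divide row 1 by 4/3; eliminate column a from the other rows.
After both pivots, the entry at the obj-row, column s3 is -1/4.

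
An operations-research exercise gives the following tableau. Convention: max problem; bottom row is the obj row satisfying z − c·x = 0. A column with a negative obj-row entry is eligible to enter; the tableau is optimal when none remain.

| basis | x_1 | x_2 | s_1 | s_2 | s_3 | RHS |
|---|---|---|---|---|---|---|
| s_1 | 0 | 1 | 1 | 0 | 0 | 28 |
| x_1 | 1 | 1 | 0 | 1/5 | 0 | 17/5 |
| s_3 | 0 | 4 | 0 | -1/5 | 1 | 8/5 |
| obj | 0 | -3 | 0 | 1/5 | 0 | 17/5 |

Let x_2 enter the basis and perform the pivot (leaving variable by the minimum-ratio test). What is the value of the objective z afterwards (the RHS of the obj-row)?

Ratio test on column x_2 — row 1: 28/1 = 28; row 2: (17/5)/1 = 17/5; row 3: (8/5)/4 = 2/5. Minimum is 2/5 at row 3 (s_3 leaves); pivot element 4.
Pivot on row 3; the obj-row RHS becomes 17/5 − (-3)·(2/5) = 23/5.

23/5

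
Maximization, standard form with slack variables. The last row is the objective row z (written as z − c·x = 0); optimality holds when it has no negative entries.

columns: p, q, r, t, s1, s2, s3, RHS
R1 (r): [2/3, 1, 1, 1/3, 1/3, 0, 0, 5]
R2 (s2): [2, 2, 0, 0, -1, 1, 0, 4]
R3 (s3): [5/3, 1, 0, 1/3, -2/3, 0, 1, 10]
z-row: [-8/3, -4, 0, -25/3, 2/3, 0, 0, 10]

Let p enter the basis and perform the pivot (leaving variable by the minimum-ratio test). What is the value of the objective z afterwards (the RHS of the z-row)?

Ratio test on column p — row 1: 5/(2/3) = 15/2; row 2: 4/2 = 2; row 3: 10/(5/3) = 6. Minimum is 2 at row 2 (s2 leaves); pivot element 2.
Pivot on row 2; the z-row RHS becomes 10 − (-8/3)·2 = 46/3.

46/3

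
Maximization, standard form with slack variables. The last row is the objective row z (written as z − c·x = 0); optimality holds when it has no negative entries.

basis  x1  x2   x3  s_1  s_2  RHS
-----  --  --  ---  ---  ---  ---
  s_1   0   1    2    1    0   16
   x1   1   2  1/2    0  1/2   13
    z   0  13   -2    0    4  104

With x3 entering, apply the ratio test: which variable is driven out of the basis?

Column x3 entries and ratios — s_1: 16/2 = 8; x1: 13/(1/2) = 26.
Smallest ratio is 8 in the row of s_1, so s_1 leaves.

s_1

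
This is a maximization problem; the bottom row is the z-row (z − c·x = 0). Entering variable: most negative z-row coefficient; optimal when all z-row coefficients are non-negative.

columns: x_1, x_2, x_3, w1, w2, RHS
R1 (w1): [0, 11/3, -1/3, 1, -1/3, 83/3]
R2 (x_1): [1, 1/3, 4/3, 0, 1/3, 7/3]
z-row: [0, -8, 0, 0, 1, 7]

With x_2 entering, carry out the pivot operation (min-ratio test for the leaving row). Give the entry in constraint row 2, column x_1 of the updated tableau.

3

Ratio test on column x_2 — row 1: (83/3)/(11/3) = 83/11; row 2: (7/3)/(1/3) = 7. Minimum is 7 at row 2 (x_1 leaves); pivot element 1/3.
Divide row 2 by 1/3; eliminate column x_2 from the other rows.
In the new row 2, the x_1 entry is the old entry divided by the pivot: 1/(1/3) = 3.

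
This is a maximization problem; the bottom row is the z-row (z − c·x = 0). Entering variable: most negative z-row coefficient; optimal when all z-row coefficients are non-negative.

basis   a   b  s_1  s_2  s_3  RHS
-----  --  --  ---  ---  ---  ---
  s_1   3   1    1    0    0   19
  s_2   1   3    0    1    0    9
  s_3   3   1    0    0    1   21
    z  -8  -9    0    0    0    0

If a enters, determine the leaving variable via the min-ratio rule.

s_1

Column a entries and ratios — s_1: 19/3 = 19/3; s_2: 9/1 = 9; s_3: 21/3 = 7.
Smallest ratio is 19/3 in the row of s_1, so s_1 leaves.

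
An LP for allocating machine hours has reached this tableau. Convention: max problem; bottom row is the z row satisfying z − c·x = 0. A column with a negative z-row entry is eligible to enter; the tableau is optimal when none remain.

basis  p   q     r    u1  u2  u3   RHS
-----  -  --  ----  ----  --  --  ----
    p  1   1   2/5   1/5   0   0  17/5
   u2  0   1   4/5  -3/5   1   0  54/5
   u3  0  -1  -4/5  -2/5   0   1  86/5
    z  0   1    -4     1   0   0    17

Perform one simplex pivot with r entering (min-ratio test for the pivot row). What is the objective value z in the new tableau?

Ratio test on column r — row 1: (17/5)/(2/5) = 17/2; row 2: (54/5)/(4/5) = 27/2; row 3: entry -4/5 ≤ 0. Minimum is 17/2 at row 1 (p leaves); pivot element 2/5.
Pivot on row 1; the z-row RHS becomes 17 − (-4)·(17/2) = 51.

51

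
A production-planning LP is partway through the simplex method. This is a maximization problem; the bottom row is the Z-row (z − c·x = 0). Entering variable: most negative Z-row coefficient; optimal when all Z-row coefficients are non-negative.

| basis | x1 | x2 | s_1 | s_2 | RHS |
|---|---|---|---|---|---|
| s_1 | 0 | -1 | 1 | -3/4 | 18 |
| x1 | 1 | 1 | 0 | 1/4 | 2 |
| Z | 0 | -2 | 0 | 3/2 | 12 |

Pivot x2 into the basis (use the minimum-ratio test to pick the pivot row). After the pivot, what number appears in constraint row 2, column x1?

Ratio test on column x2 — row 1: entry -1 ≤ 0; row 2: 2/1 = 2. Minimum is 2 at row 2 (x1 leaves); pivot element 1.
Divide row 2 by 1; eliminate column x2 from the other rows.
In the new row 2, the x1 entry is the old entry divided by the pivot: 1/1 = 1.

1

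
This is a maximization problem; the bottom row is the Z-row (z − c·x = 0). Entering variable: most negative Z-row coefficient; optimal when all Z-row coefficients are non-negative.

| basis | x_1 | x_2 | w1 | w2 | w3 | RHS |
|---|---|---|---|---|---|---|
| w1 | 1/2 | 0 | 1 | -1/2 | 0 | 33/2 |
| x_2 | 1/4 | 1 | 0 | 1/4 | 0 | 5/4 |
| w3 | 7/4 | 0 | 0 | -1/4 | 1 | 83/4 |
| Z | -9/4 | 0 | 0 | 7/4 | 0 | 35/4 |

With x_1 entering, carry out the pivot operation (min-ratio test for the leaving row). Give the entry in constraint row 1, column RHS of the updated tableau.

Ratio test on column x_1 — row 1: (33/2)/(1/2) = 33; row 2: (5/4)/(1/4) = 5; row 3: (83/4)/(7/4) = 83/7. Minimum is 5 at row 2 (x_2 leaves); pivot element 1/4.
Divide row 2 by 1/4; eliminate column x_1 from the other rows.
Row 1 update in column RHS: 33/2 − (1/2)·5 = 14.

14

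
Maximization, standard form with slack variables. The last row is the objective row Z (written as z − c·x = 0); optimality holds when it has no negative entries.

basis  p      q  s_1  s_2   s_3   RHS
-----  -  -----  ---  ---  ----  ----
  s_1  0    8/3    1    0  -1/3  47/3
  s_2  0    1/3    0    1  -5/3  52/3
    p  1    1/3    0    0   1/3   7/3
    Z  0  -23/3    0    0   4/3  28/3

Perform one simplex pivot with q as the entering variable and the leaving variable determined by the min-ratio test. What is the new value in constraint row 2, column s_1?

-1/8

Ratio test on column q — row 1: (47/3)/(8/3) = 47/8; row 2: (52/3)/(1/3) = 52; row 3: (7/3)/(1/3) = 7. Minimum is 47/8 at row 1 (s_1 leaves); pivot element 8/3.
Divide row 1 by 8/3; eliminate column q from the other rows.
Row 2 update in column s_1: 0 − (1/3)·(3/8) = -1/8.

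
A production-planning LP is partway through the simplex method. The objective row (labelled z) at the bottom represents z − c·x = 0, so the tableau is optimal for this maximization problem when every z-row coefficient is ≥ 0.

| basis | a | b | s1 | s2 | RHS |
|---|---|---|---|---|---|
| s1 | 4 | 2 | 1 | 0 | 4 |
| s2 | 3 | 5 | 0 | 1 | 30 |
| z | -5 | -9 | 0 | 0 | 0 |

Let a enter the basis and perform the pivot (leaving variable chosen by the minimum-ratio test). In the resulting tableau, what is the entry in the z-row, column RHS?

Ratio test on column a — row 1: 4/4 = 1; row 2: 30/3 = 10. Minimum is 1 at row 1 (s1 leaves); pivot element 4.
Divide row 1 by 4; eliminate column a from the other rows.
z-row update in column RHS: 0 − (-5)·1 = 5.

5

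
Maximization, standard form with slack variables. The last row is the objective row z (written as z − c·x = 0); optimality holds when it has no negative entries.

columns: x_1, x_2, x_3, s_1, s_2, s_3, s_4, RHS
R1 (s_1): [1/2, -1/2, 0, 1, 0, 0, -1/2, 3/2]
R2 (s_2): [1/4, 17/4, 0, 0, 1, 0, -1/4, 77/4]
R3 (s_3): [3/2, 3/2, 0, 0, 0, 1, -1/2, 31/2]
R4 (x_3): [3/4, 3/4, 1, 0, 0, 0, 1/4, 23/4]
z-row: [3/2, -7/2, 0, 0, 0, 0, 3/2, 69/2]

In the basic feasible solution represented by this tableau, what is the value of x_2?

x_2 is not in the basis, so in the current basic feasible solution x_2 = 0.

0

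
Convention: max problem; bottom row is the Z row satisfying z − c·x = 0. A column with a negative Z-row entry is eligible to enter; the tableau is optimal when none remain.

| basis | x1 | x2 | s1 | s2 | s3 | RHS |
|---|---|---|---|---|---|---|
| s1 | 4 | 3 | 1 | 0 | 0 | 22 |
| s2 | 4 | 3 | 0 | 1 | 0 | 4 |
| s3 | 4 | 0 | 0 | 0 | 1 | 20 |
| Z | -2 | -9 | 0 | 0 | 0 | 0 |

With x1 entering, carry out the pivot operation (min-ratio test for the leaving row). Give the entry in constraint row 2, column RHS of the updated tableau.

Ratio test on column x1 — row 1: 22/4 = 11/2; row 2: 4/4 = 1; row 3: 20/4 = 5. Minimum is 1 at row 2 (s2 leaves); pivot element 4.
Divide row 2 by 4; eliminate column x1 from the other rows.
In the new row 2, the RHS entry is the old entry divided by the pivot: 4/4 = 1.

1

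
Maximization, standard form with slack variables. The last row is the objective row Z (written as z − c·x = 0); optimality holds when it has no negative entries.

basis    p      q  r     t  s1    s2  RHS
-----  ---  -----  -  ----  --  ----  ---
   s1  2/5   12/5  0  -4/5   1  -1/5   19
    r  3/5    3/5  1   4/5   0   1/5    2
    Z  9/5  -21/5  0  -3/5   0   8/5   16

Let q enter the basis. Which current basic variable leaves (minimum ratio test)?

Column q entries and ratios — s1: 19/(12/5) = 95/12; r: 2/(3/5) = 10/3.
Smallest ratio is 10/3 in the row of r, so r leaves.

r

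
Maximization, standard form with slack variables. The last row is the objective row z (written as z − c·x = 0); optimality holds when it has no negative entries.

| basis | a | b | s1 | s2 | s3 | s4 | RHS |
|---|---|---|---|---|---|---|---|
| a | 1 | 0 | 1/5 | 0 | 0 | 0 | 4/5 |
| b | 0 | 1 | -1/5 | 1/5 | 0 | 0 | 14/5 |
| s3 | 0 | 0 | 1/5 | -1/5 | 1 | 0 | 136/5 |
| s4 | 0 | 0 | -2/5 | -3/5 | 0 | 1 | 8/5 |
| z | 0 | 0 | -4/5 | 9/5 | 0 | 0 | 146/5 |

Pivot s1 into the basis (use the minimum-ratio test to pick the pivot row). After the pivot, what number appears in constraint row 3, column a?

Ratio test on column s1 — row 1: (4/5)/(1/5) = 4; row 2: entry -1/5 ≤ 0; row 3: (136/5)/(1/5) = 136; row 4: entry -2/5 ≤ 0. Minimum is 4 at row 1 (a leaves); pivot element 1/5.
Divide row 1 by 1/5; eliminate column s1 from the other rows.
Row 3 update in column a: 0 − (1/5)·5 = -1.

-1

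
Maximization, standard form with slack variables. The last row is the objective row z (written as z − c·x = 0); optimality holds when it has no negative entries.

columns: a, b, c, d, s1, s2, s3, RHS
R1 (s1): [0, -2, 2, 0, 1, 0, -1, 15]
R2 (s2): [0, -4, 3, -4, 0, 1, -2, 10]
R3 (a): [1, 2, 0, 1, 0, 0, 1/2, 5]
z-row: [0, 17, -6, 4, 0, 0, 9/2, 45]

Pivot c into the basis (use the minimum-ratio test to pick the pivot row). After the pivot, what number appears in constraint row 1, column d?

8/3

Ratio test on column c — row 1: 15/2 = 15/2; row 2: 10/3 = 10/3; row 3: entry 0 ≤ 0. Minimum is 10/3 at row 2 (s2 leaves); pivot element 3.
Divide row 2 by 3; eliminate column c from the other rows.
Row 1 update in column d: 0 − 2·(-4/3) = 8/3.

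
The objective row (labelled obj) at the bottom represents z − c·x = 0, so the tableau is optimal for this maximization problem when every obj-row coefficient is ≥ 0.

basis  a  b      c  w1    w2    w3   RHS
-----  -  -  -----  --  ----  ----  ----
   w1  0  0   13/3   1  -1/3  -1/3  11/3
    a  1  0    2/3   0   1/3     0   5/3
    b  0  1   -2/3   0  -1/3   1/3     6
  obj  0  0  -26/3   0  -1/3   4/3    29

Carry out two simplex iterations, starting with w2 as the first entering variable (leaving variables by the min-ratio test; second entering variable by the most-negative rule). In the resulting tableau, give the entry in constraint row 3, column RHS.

23/3

Ratio test on column w2 — row 1: entry -1/3 ≤ 0; row 2: (5/3)/(1/3) = 5; row 3: entry -1/3 ≤ 0. Minimum is 5 at row 2 (a leaves); pivot element 1/3.
Divide row 2 by 1/3; eliminate column w2 from the other rows.
Second iteration: most negative obj-row entry is -8 in column c, so c enters.
Ratio test on column c — row 1: (16/3)/5 = 16/15; row 2: 5/2 = 5/2; row 3: entry 0 ≤ 0. Minimum is 16/15 at row 1 (w1 leaves); pivot element 5.
Divide row 1 by 5; eliminate column c from the other rows.
After both pivots, the entry at constraint row 3, column RHS is 23/3.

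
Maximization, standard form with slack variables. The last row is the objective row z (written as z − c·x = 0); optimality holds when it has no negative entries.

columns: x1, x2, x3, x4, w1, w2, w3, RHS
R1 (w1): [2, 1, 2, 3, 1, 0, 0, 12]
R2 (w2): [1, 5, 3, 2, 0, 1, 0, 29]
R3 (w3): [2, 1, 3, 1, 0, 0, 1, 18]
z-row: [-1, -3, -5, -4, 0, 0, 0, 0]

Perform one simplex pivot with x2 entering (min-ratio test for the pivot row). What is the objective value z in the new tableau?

87/5

Ratio test on column x2 — row 1: 12/1 = 12; row 2: 29/5 = 29/5; row 3: 18/1 = 18. Minimum is 29/5 at row 2 (w2 leaves); pivot element 5.
Pivot on row 2; the z-row RHS becomes 0 − (-3)·(29/5) = 87/5.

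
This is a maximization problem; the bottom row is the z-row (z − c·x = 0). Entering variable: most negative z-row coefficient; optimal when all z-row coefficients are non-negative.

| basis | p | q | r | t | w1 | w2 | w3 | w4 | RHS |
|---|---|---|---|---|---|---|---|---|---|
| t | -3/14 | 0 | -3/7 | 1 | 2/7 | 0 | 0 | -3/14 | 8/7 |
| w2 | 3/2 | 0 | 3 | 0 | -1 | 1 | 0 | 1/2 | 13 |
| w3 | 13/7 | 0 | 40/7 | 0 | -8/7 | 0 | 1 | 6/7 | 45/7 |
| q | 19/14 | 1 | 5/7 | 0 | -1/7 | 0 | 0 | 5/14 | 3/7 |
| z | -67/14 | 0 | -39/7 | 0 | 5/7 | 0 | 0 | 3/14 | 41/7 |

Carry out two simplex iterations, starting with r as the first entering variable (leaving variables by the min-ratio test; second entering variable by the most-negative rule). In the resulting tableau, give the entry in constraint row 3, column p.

-9

Ratio test on column r — row 1: entry -3/7 ≤ 0; row 2: 13/3 = 13/3; row 3: (45/7)/(40/7) = 9/8; row 4: (3/7)/(5/7) = 3/5. Minimum is 3/5 at row 4 (q leaves); pivot element 5/7.
Divide row 4 by 5/7; eliminate column r from the other rows.
Second iteration: most negative z-row entry is -2/5 in column w1, so w1 enters.
Ratio test on column w1 — row 1: (7/5)/(1/5) = 7; row 2: entry -2/5 ≤ 0; row 3: entry 0 ≤ 0; row 4: entry -1/5 ≤ 0. Minimum is 7 at row 1 (t leaves); pivot element 1/5.
Divide row 1 by 1/5; eliminate column w1 from the other rows.
After both pivots, the entry at constraint row 3, column p is -9.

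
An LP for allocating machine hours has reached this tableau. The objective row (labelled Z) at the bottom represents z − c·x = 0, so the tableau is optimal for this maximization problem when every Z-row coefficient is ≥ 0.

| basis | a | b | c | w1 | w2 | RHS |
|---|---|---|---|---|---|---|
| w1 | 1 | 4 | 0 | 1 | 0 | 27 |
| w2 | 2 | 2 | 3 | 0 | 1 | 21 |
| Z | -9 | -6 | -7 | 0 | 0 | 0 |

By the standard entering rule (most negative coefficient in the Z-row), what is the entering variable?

Negative Z-row entries: a: -9, b: -6, c: -7.
The most negative is -9 in column a, so a enters.

a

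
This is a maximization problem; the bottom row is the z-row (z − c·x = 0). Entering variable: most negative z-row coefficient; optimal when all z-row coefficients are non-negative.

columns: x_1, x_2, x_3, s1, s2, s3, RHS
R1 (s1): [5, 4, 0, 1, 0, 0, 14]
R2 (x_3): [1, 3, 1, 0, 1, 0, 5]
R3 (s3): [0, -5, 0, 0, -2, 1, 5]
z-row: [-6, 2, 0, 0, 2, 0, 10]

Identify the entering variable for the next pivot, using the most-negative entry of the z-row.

Negative z-row entries: x_1: -6.
The most negative is -6 in column x_1, so x_1 enters.

x_1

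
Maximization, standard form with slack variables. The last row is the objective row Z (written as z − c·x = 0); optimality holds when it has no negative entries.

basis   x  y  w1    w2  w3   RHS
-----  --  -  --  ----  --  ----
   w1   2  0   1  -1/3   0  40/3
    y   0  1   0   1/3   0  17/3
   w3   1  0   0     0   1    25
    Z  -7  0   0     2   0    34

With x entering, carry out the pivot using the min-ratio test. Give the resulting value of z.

Ratio test on column x — row 1: (40/3)/2 = 20/3; row 2: entry 0 ≤ 0; row 3: 25/1 = 25. Minimum is 20/3 at row 1 (w1 leaves); pivot element 2.
Pivot on row 1; the Z-row RHS becomes 34 − (-7)·(20/3) = 242/3.

242/3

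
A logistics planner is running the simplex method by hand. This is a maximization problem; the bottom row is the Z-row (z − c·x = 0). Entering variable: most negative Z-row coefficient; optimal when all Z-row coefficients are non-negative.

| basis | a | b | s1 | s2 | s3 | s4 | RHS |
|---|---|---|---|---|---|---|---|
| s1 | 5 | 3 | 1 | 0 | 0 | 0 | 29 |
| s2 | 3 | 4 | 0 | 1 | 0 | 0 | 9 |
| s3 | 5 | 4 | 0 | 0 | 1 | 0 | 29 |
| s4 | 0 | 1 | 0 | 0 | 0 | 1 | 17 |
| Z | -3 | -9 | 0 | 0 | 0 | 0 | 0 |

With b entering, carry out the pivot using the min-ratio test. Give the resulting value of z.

81/4

Ratio test on column b — row 1: 29/3 = 29/3; row 2: 9/4 = 9/4; row 3: 29/4 = 29/4; row 4: 17/1 = 17. Minimum is 9/4 at row 2 (s2 leaves); pivot element 4.
Pivot on row 2; the Z-row RHS becomes 0 − (-9)·(9/4) = 81/4.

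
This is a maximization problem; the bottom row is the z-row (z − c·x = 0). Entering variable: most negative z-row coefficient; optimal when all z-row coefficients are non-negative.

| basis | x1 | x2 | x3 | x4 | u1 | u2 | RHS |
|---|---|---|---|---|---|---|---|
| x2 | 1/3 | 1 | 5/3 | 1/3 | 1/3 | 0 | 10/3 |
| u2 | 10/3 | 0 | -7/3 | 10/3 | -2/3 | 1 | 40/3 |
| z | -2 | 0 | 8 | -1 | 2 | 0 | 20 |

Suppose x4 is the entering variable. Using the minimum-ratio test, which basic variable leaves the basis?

Column x4 entries and ratios — x2: (10/3)/(1/3) = 10; u2: (40/3)/(10/3) = 4.
Smallest ratio is 4 in the row of u2, so u2 leaves.

u2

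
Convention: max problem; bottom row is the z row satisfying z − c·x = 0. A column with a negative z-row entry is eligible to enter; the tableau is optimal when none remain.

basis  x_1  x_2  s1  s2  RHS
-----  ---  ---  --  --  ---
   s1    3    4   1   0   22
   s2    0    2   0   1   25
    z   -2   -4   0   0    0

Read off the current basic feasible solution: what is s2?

25

s2 is basic (row 2); its value is the RHS of that row, 25.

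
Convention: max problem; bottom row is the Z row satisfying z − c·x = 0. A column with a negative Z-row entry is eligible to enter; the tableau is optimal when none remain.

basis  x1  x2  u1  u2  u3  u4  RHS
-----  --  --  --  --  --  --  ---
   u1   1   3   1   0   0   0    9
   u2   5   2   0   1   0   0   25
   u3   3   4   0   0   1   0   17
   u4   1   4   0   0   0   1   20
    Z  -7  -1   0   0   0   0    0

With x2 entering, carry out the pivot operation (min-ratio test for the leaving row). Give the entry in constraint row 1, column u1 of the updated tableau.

1/3

Ratio test on column x2 — row 1: 9/3 = 3; row 2: 25/2 = 25/2; row 3: 17/4 = 17/4; row 4: 20/4 = 5. Minimum is 3 at row 1 (u1 leaves); pivot element 3.
Divide row 1 by 3; eliminate column x2 from the other rows.
In the new row 1, the u1 entry is the old entry divided by the pivot: 1/3 = 1/3.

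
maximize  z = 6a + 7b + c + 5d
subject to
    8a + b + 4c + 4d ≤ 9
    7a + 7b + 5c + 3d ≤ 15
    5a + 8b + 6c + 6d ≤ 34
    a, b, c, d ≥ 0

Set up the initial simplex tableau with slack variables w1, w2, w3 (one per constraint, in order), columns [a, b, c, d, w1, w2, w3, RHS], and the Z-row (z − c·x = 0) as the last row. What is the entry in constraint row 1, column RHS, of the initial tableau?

The RHS of constraint 1 is b_1 = 9.

9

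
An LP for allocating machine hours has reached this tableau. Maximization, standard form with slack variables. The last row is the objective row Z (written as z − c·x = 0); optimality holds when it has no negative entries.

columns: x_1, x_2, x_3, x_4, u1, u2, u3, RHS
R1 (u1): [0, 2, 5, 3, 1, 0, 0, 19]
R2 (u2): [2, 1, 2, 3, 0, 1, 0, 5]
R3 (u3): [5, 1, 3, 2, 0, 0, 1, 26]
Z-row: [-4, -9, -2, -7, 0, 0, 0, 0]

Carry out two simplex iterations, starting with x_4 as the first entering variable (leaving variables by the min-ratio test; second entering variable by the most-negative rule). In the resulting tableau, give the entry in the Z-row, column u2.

Ratio test on column x_4 — row 1: 19/3 = 19/3; row 2: 5/3 = 5/3; row 3: 26/2 = 13. Minimum is 5/3 at row 2 (u2 leaves); pivot element 3.
Divide row 2 by 3; eliminate column x_4 from the other rows.
Second iteration: most negative Z-row entry is -20/3 in column x_2, so x_2 enters.
Ratio test on column x_2 — row 1: 14/1 = 14; row 2: (5/3)/(1/3) = 5; row 3: (68/3)/(1/3) = 68. Minimum is 5 at row 2 (x_4 leaves); pivot element 1/3.
Divide row 2 by 1/3; eliminate column x_2 from the other rows.
After both pivots, the entry at the Z-row, column u2 is 9.

9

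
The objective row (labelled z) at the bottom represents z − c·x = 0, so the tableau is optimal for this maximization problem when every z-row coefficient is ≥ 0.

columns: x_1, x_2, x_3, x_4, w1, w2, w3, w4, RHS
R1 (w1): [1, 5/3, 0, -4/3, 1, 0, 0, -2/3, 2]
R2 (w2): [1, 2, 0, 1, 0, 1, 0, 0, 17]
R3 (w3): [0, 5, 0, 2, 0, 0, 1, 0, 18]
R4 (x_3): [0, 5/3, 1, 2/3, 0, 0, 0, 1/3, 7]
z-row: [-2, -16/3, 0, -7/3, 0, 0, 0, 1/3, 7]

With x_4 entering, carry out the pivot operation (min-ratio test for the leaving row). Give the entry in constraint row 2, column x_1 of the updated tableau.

1

Ratio test on column x_4 — row 1: entry -4/3 ≤ 0; row 2: 17/1 = 17; row 3: 18/2 = 9; row 4: 7/(2/3) = 21/2. Minimum is 9 at row 3 (w3 leaves); pivot element 2.
Divide row 3 by 2; eliminate column x_4 from the other rows.
Row 2 update in column x_1: 1 − 1·0 = 1.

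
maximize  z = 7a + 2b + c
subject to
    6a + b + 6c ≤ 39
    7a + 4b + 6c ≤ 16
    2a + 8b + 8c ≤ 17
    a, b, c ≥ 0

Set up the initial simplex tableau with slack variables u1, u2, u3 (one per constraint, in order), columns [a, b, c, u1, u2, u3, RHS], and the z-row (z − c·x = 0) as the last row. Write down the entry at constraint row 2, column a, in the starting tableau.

Constraint 2 has coefficient 7 on a.

7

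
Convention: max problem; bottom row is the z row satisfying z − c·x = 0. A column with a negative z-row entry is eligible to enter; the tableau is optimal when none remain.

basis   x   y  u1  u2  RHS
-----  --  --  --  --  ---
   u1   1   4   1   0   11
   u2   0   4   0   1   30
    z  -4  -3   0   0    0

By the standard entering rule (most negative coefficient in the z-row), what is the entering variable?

Negative z-row entries: x: -4, y: -3.
The most negative is -4 in column x, so x enters.

x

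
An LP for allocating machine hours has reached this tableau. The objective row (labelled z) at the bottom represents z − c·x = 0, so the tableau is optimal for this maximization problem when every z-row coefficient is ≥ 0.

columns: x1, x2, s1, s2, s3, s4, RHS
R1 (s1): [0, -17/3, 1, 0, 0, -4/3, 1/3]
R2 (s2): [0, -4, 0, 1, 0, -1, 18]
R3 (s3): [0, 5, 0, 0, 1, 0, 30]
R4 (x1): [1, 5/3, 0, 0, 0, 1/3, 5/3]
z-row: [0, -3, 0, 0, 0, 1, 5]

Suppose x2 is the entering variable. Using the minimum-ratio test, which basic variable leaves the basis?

Column x2 entries and ratios — s1: -17/3 ≤ 0, skip; s2: -4 ≤ 0, skip; s3: 30/5 = 6; x1: (5/3)/(5/3) = 1.
Smallest ratio is 1 in the row of x1, so x1 leaves.

x1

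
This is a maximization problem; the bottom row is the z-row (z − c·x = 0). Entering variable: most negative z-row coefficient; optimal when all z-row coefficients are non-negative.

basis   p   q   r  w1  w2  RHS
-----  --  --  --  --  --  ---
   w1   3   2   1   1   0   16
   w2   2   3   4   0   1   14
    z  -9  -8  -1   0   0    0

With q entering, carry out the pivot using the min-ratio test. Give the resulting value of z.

Ratio test on column q — row 1: 16/2 = 8; row 2: 14/3 = 14/3. Minimum is 14/3 at row 2 (w2 leaves); pivot element 3.
Pivot on row 2; the z-row RHS becomes 0 − (-8)·(14/3) = 112/3.

112/3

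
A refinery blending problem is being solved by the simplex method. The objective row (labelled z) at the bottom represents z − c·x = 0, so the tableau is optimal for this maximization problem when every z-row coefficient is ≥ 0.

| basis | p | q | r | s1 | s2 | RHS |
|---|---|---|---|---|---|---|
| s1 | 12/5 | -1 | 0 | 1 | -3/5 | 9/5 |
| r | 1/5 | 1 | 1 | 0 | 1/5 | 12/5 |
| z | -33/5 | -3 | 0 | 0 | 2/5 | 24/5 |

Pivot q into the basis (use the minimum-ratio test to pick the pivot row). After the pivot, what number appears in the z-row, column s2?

1

Ratio test on column q — row 1: entry -1 ≤ 0; row 2: (12/5)/1 = 12/5. Minimum is 12/5 at row 2 (r leaves); pivot element 1.
Divide row 2 by 1; eliminate column q from the other rows.
z-row update in column s2: 2/5 − (-3)·(1/5) = 1.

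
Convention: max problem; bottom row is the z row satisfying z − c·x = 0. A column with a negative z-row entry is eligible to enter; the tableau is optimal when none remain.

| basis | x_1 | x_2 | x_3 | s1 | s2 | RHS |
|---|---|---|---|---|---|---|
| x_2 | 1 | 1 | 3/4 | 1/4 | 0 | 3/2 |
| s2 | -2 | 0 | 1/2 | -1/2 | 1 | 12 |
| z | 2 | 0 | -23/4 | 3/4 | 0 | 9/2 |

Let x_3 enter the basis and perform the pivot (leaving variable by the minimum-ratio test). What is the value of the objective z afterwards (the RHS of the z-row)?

Ratio test on column x_3 — row 1: (3/2)/(3/4) = 2; row 2: 12/(1/2) = 24. Minimum is 2 at row 1 (x_2 leaves); pivot element 3/4.
Pivot on row 1; the z-row RHS becomes 9/2 − (-23/4)·2 = 16.

16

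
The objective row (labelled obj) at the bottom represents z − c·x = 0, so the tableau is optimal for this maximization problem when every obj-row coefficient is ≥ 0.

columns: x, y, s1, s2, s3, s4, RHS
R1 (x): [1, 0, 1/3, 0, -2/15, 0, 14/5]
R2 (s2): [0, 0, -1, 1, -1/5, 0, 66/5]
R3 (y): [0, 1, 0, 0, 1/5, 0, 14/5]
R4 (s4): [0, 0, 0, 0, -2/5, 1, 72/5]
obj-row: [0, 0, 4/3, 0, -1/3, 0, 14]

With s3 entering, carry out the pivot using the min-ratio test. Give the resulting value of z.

56/3

Ratio test on column s3 — row 1: entry -2/15 ≤ 0; row 2: entry -1/5 ≤ 0; row 3: (14/5)/(1/5) = 14; row 4: entry -2/5 ≤ 0. Minimum is 14 at row 3 (y leaves); pivot element 1/5.
Pivot on row 3; the obj-row RHS becomes 14 − (-1/3)·14 = 56/3.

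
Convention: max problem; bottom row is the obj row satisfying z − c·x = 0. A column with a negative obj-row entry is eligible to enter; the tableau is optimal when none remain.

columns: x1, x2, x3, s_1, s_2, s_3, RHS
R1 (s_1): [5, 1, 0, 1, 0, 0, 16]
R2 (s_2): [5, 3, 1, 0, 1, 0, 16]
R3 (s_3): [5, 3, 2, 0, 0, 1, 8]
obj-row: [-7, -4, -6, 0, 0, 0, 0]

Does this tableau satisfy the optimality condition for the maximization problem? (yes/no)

The obj-row has a negative entry -7 in column x1, so it is not optimal.

no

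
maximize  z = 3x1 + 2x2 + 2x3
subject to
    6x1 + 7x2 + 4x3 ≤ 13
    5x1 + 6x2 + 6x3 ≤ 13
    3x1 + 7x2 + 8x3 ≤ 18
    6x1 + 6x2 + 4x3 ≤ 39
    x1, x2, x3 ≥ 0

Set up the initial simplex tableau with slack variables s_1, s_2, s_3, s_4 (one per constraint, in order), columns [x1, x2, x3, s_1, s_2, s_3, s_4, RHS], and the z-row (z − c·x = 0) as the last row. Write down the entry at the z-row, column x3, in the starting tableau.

-2

The z-row carries the negated objective coefficients: the x3 entry is -2.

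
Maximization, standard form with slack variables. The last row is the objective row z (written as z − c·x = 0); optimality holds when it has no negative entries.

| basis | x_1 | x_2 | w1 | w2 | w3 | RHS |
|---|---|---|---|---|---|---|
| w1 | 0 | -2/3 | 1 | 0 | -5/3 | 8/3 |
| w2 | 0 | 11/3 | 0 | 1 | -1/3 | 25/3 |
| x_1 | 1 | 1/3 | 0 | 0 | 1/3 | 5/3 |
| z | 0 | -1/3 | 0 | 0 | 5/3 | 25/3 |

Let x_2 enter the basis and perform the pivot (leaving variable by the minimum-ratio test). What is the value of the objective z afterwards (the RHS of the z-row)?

Ratio test on column x_2 — row 1: entry -2/3 ≤ 0; row 2: (25/3)/(11/3) = 25/11; row 3: (5/3)/(1/3) = 5. Minimum is 25/11 at row 2 (w2 leaves); pivot element 11/3.
Pivot on row 2; the z-row RHS becomes 25/3 − (-1/3)·(25/11) = 100/11.

100/11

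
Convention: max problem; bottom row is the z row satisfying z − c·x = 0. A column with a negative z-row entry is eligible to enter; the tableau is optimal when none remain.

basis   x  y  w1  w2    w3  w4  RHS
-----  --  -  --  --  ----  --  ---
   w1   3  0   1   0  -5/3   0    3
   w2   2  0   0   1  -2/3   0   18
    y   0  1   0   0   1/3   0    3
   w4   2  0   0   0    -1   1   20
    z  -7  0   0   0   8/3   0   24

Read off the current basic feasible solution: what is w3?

w3 is not in the basis, so in the current basic feasible solution w3 = 0.

0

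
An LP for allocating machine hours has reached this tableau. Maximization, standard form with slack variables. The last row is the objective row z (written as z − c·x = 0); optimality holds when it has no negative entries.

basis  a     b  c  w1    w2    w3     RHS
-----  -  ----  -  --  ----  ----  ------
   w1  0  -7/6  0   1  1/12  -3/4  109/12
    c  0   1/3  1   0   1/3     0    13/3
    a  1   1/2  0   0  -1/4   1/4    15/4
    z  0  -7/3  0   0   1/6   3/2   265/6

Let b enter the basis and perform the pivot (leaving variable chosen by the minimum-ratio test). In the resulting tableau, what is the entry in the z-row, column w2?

Ratio test on column b — row 1: entry -7/6 ≤ 0; row 2: (13/3)/(1/3) = 13; row 3: (15/4)/(1/2) = 15/2. Minimum is 15/2 at row 3 (a leaves); pivot element 1/2.
Divide row 3 by 1/2; eliminate column b from the other rows.
z-row update in column w2: 1/6 − (-7/3)·(-1/2) = -1.

-1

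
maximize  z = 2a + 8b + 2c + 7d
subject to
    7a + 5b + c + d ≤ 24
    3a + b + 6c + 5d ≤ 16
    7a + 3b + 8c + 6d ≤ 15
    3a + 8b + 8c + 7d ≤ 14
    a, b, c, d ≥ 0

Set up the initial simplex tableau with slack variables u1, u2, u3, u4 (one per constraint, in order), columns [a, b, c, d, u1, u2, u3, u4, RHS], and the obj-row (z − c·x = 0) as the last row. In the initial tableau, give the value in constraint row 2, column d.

5

Constraint 2 has coefficient 5 on d.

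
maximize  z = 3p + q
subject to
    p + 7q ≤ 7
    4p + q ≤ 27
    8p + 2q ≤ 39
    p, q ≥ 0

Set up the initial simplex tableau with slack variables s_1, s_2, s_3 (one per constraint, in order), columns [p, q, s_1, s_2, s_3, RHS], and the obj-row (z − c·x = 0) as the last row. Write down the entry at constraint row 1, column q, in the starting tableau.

7

Constraint 1 has coefficient 7 on q.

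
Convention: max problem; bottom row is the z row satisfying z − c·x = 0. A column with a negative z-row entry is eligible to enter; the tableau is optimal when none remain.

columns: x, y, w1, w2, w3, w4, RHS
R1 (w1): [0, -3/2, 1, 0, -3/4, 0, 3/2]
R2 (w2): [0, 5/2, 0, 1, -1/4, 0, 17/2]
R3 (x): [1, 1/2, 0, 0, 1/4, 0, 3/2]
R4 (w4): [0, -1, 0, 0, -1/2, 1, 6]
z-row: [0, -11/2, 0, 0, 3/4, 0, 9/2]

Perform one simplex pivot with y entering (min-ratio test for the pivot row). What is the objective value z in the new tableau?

21

Ratio test on column y — row 1: entry -3/2 ≤ 0; row 2: (17/2)/(5/2) = 17/5; row 3: (3/2)/(1/2) = 3; row 4: entry -1 ≤ 0. Minimum is 3 at row 3 (x leaves); pivot element 1/2.
Pivot on row 3; the z-row RHS becomes 9/2 − (-11/2)·3 = 21.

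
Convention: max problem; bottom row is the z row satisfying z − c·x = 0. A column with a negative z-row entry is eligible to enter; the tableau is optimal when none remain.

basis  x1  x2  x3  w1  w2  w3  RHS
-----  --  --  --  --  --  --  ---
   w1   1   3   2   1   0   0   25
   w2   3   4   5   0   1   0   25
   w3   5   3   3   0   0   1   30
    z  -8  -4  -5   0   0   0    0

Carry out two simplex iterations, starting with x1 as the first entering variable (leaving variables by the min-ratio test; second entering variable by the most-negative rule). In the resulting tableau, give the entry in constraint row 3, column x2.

3/16

Ratio test on column x1 — row 1: 25/1 = 25; row 2: 25/3 = 25/3; row 3: 30/5 = 6. Minimum is 6 at row 3 (w3 leaves); pivot element 5.
Divide row 3 by 5; eliminate column x1 from the other rows.
Second iteration: most negative z-row entry is -1/5 in column x3, so x3 enters.
Ratio test on column x3 — row 1: 19/(7/5) = 95/7; row 2: 7/(16/5) = 35/16; row 3: 6/(3/5) = 10. Minimum is 35/16 at row 2 (w2 leaves); pivot element 16/5.
Divide row 2 by 16/5; eliminate column x3 from the other rows.
After both pivots, the entry at constraint row 3, column x2 is 3/16.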